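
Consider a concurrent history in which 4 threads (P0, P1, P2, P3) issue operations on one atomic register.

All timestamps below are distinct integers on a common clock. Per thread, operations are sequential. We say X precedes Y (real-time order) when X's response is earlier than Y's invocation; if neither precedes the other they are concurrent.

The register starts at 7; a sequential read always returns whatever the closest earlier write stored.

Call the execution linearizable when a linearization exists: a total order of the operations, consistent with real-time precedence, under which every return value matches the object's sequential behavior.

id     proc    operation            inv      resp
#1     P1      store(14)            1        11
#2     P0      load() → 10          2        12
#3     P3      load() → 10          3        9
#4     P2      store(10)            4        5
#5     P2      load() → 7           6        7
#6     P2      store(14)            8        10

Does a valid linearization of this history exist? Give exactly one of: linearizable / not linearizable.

already the first 7 events (up to #5's response at time 7) admit no linearization; the first 6 still do
exactly one order of the 2 completed ops respects real time; the atomic register replay fails
no escape via the 3 pending operations (#1, #2, #3): every completion choice fails
one such order, #4, #5 (pending dropped), breaks at step 2 where #5 load() → 7 is illegal

not linearizable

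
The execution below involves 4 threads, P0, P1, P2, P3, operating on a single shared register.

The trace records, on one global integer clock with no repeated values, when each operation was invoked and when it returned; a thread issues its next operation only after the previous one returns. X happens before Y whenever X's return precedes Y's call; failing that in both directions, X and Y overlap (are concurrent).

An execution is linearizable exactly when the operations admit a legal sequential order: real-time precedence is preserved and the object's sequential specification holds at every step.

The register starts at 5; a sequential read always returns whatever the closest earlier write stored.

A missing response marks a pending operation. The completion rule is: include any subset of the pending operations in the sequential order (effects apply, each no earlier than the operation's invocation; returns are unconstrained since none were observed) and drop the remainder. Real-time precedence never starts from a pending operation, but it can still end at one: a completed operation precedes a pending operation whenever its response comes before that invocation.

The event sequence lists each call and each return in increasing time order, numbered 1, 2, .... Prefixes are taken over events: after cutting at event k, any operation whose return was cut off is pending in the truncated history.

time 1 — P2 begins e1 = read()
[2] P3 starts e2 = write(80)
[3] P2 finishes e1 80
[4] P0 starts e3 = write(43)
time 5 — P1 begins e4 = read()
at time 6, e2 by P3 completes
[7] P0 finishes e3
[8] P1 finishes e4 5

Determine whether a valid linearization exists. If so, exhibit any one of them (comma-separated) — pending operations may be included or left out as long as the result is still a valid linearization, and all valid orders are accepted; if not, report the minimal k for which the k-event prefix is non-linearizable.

not linearizable — minimal violating prefix: 8 events

the violation lands at event 8, e4's response at time 8: events 1..7 linearize, events 1..8 do not
4 completed operations, 8 real-time-consistent orders — every register replay fails
sample order e1, e2, e3, e4 stalls at step 1 — e1 read() → 80 has no legal effect
sample order e1, e2, e4, e3 stalls at step 1 — e1 read() → 80 has no legal effect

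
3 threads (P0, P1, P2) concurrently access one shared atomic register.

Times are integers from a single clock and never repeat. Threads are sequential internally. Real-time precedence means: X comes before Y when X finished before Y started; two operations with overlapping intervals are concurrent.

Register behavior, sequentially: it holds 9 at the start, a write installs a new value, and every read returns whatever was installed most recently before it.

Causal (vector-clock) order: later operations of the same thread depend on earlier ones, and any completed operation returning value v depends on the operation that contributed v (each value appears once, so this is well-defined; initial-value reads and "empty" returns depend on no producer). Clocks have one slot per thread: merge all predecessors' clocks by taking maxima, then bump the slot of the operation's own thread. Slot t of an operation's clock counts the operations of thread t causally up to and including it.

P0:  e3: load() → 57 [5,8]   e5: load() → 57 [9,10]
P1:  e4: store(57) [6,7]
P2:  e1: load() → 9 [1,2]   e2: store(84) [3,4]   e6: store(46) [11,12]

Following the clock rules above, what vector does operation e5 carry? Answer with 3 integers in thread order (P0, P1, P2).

(2, 1, 0)

root op e1, invoked 1: fresh clock plus P2's own tick → (0, 0, 1)
root op e4, invoked 6: fresh clock plus P1's own tick → (0, 1, 0)
e2 (invocation 3): componentwise max over VC(e1)=(0, 0, 1), +1 at P2, giving (0, 0, 2)
e3 (invocation 5): componentwise max over VC(e4)=(0, 1, 0), +1 at P0, giving (1, 1, 0)
e6 (invocation 11): componentwise max over VC(e2)=(0, 0, 2), +1 at P2, giving (0, 0, 3)
e5 (invocation 9): componentwise max over VC(e3)=(1, 1, 0), VC(e4)=(0, 1, 0), +1 at P0, giving (2, 1, 0)
target: VC(e5) = (2, 1, 0)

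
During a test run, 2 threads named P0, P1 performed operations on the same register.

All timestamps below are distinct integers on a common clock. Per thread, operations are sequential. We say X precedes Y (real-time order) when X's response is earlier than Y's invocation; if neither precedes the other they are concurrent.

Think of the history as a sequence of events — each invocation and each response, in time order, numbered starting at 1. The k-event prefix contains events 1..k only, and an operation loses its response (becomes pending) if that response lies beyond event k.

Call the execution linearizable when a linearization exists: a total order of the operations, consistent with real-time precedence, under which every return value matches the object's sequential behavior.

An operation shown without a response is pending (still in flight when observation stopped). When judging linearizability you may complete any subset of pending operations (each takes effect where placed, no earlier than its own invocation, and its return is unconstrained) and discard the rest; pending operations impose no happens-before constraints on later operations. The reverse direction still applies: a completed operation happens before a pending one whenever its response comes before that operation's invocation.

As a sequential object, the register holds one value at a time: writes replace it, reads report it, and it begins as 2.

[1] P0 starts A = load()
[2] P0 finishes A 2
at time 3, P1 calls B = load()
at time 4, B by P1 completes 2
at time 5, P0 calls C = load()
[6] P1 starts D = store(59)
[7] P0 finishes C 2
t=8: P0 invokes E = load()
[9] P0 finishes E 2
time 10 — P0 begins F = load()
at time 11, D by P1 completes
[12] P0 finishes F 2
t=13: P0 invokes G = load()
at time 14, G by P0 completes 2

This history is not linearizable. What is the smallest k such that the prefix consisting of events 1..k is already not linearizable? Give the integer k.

events 1..13 are linearizable, e.g. via A, B, C, E, F, D:
after step 1 (A load() → 2): value 2
after step 2 (B load() → 2): value 2
after step 3 (C load() → 2): value 2
after step 4 (E load() → 2): value 2
after step 5 (F load() → 2): value 2
after step 6 (D store(59)): value 59
at event 14 (G's time-14 response) nothing linearizes any more
for example A, B, C, D, E, F, G fails at step 5: E load() → 2 is not legal there
for example A, B, C, E, D, F, G fails at step 6: F load() → 2 is not legal there

14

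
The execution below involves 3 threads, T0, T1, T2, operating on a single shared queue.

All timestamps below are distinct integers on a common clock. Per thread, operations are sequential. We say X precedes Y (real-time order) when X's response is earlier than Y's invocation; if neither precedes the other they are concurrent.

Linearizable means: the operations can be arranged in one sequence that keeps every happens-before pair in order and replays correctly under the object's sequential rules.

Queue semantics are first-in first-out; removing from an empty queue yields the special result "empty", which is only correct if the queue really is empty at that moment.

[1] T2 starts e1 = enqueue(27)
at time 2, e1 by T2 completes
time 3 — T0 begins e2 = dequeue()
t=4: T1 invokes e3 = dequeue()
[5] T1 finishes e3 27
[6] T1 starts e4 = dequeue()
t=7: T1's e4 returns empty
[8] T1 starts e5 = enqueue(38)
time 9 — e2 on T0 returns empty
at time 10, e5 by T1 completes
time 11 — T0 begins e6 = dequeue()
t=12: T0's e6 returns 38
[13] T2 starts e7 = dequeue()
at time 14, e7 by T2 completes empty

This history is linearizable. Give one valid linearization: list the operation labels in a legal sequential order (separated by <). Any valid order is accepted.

step 1: e1 enqueue(27) — queue <27>
step 2: e3 dequeue() → 27 — queue <>
step 3: e2 dequeue() → empty — queue <>
step 4: e4 dequeue() → empty — queue <>
step 5: e5 enqueue(38) — queue <38>
step 6: e6 dequeue() → 38 — queue <>
step 7: e7 dequeue() → empty — queue <>

e1 < e3 < e2 < e4 < e5 < e6 < e7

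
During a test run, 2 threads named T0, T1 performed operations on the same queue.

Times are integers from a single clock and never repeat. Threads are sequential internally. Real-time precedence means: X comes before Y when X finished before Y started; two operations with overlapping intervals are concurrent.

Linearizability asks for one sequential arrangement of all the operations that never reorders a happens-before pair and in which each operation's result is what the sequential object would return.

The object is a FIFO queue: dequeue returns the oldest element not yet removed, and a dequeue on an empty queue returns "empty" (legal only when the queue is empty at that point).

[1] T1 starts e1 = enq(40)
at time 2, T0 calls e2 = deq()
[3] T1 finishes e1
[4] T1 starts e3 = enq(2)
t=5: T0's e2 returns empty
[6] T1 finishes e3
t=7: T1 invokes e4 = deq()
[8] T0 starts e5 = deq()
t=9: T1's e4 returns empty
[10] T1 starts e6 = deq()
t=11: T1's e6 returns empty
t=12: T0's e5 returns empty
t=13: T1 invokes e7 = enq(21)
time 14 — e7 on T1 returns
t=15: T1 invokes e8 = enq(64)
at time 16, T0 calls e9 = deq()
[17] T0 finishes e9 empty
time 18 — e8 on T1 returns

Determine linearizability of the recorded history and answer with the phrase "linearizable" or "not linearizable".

not linearizable

cut after 8 events: linearizable; cut after 9 events (e4 responds, time 9): not linearizable
4 completed operations, 3 real-time-consistent orders — every queue replay fails
no escape via the 1 pending operation (e5): every completion choice fails
sample order e1, e2, e3, e4 (pending dropped) stalls at step 2 — e2 deq() → empty has no legal effect
sample order e1, e3, e2, e4 (pending dropped) stalls at step 3 — e2 deq() → empty has no legal effect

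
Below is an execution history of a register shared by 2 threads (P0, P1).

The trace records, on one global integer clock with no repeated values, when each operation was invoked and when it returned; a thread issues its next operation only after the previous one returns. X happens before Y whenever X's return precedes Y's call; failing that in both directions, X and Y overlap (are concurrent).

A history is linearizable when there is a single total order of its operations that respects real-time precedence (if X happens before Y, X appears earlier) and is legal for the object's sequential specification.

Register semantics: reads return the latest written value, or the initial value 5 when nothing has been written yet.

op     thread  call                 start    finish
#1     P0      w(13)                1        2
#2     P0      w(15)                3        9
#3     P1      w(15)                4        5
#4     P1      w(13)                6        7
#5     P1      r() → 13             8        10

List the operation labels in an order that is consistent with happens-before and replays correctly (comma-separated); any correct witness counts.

#1, #2, #3, #4, #5

step 1: #1 w(13) — value 13
step 2: #2 w(15) — value 15
step 3: #3 w(15) — value 15
step 4: #4 w(13) — value 13
step 5: #5 r() → 13 — value 13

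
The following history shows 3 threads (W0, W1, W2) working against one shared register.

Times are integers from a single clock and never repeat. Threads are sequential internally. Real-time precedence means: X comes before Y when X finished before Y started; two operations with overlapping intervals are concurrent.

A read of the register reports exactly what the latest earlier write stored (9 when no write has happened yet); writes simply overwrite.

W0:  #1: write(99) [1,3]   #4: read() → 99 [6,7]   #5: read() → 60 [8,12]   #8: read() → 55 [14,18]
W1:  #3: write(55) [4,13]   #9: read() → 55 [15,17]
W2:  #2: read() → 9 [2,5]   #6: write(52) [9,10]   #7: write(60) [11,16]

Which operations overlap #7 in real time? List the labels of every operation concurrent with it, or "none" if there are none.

#3, #5, #8, #9

#7 spans [11,16]: anything still running between times 11 and 16 counts as concurrent
#1 [1,3]: before
#2 [2,5]: before
#3 [4,13]: concurrent
#4 [6,7]: before
#5 [8,12]: concurrent
#6 [9,10]: before
#8 [14,18]: concurrent
#9 [15,17]: concurrent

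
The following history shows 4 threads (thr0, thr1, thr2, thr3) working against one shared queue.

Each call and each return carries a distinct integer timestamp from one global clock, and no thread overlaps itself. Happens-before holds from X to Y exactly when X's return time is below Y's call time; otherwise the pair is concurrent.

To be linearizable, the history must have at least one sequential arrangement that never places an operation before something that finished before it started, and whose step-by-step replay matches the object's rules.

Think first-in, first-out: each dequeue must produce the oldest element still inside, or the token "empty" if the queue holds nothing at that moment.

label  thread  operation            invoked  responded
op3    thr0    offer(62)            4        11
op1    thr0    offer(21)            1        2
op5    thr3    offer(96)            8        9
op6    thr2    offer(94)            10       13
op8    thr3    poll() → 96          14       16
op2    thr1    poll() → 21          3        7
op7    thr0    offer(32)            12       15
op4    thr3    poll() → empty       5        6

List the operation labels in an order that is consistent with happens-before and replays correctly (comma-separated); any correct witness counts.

op1, op2, op4, op5, op3, op6, op7, op8

after step 1 (op1 offer(21)): queue <21>
after step 2 (op2 poll() → 21): queue <>
after step 3 (op4 poll() → empty): queue <>
after step 4 (op5 offer(96)): queue <96>
after step 5 (op3 offer(62)): queue <96,62>
after step 6 (op6 offer(94)): queue <96,62,94>
after step 7 (op7 offer(32)): queue <96,62,94,32>
after step 8 (op8 poll() → 96): queue <62,94,32>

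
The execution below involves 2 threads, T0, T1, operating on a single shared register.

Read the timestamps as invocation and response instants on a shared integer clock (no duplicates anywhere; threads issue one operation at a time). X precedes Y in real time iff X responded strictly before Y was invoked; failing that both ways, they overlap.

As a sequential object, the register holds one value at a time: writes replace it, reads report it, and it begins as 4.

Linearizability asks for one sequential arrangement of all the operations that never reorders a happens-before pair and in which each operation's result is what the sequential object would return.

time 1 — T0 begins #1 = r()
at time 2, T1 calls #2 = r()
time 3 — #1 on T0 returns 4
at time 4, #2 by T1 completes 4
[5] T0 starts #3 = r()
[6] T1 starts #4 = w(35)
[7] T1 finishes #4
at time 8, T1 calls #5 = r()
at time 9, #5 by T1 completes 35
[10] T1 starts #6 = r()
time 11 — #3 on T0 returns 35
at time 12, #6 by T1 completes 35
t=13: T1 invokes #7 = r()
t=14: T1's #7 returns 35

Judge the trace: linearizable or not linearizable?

one valid linearization: #1, #2, #4, #3, #5, #6, #7
1. #1 r() → 4, leaving value 4
2. #2 r() → 4, leaving value 4
3. #4 w(35), leaving value 35
4. #3 r() → 35, leaving value 35
5. #5 r() → 35, leaving value 35
6. #6 r() → 35, leaving value 35
7. #7 r() → 35, leaving value 35

linearizable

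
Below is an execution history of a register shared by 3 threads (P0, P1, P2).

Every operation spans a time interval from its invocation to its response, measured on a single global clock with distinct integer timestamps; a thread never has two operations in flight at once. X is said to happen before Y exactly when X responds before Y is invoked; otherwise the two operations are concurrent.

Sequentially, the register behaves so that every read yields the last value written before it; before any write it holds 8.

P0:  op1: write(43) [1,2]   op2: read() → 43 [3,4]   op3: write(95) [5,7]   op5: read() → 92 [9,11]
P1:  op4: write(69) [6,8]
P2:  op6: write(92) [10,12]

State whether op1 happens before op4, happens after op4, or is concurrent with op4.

before

op1 spans [1,2], op4 spans [6,8]
resp(op1)=2 < inv(op4)=6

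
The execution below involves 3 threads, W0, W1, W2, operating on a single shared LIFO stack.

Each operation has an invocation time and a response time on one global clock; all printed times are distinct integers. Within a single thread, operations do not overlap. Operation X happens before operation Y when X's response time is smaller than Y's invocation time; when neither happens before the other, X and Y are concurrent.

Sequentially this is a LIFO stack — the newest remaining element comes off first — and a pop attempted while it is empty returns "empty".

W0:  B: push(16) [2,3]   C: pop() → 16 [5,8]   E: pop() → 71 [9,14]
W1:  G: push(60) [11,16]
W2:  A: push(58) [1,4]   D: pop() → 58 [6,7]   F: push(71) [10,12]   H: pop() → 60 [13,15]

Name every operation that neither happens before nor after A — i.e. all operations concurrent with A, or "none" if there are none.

A spans [1,4]: anything still running between times 1 and 4 counts as concurrent
B [2,3]: concurrent
C [5,8]: after
D [6,7]: after
E [9,14]: after
F [10,12]: after
G [11,16]: after
H [13,15]: after

B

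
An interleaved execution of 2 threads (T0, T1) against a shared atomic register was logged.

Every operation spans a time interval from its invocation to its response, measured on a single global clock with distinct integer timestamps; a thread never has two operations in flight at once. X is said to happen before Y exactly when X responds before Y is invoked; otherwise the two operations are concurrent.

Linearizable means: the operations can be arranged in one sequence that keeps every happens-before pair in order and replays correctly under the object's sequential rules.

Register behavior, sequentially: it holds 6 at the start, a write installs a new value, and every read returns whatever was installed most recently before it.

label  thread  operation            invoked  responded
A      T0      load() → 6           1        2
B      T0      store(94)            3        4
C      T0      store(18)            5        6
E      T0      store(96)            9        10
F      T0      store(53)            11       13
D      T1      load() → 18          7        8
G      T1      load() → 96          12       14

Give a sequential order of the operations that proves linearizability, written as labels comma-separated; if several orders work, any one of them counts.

A, B, C, D, E, G, F

step 1: A load() → 6 — value 6
step 2: B store(94) — value 94
step 3: C store(18) — value 18
step 4: D load() → 18 — value 18
step 5: E store(96) — value 96
step 6: G load() → 96 — value 96
step 7: F store(53) — value 53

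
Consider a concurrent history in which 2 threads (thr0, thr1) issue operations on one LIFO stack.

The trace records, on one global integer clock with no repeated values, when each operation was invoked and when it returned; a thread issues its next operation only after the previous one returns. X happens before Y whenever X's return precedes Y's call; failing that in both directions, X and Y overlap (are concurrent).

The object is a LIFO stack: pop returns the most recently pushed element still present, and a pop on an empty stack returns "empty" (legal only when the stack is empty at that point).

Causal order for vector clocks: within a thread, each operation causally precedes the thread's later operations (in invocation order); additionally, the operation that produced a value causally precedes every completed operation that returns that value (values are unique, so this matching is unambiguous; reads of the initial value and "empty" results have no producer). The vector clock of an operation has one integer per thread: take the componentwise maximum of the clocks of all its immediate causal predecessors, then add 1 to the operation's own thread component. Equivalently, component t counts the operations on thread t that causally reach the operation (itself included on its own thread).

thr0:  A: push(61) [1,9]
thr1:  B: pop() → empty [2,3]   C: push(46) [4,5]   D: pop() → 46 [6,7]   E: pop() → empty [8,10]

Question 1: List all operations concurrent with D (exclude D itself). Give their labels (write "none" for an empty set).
A

overlap test against D [6,7]: concurrent iff the interval meets 6..7
A [1,9]: concurrent
B [2,3]: before
C [4,5]: before
E [8,10]: after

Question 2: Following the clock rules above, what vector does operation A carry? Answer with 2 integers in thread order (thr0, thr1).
(1, 0)

invoked at 2, B has no predecessors; its own thr1 bump gives (0, 1)
invoked at 1, A has no predecessors; its own thr0 bump gives (1, 0)
C (invocation 4): componentwise max over VC(B)=(0, 1), +1 at thr1, giving (0, 2)
D (invocation 6): componentwise max over VC(C)=(0, 2), +1 at thr1, giving (0, 3)
E (invocation 8): componentwise max over VC(D)=(0, 3), +1 at thr1, giving (0, 4)
target: VC(A) = (1, 0)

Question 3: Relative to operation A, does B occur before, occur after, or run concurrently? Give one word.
concurrent

B spans [2,3], A spans [1,9]
the intervals overlap in both directions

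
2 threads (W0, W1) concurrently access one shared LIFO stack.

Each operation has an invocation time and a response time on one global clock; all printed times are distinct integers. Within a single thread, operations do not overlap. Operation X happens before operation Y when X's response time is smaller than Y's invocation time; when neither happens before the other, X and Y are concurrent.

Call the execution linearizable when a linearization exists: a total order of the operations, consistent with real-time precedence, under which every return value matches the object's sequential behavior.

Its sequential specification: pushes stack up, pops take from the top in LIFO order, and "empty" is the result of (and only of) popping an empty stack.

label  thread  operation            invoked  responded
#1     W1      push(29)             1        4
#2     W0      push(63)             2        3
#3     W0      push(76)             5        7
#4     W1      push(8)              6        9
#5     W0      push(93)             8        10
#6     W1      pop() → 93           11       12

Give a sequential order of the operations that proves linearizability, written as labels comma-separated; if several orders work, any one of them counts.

#1, #2, #3, #4, #5, #6

1. #1 push(29), leaving stack <29>
2. #2 push(63), leaving stack <29,63>
3. #3 push(76), leaving stack <29,63,76>
4. #4 push(8), leaving stack <29,63,76,8>
5. #5 push(93), leaving stack <29,63,76,8,93>
6. #6 pop() → 93, leaving stack <29,63,76,8>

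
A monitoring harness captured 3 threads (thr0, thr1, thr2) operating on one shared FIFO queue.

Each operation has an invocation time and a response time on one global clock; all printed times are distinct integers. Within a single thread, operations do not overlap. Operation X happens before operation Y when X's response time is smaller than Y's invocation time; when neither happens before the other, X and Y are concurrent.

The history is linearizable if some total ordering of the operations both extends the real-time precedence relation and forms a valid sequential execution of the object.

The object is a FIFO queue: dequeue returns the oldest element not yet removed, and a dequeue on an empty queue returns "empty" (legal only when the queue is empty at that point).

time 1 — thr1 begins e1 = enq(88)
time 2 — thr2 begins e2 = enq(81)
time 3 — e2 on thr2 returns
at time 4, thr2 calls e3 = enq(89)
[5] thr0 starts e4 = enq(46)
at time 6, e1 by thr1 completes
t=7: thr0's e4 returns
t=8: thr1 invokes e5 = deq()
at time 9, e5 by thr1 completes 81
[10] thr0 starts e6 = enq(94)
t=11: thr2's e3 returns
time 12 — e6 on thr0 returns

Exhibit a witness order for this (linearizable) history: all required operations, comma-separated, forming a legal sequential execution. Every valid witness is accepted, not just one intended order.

e2, e1, e3, e4, e5, e6

step 1: e2 enq(81) — queue <81>
step 2: e1 enq(88) — queue <81,88>
step 3: e3 enq(89) — queue <81,88,89>
step 4: e4 enq(46) — queue <81,88,89,46>
step 5: e5 deq() → 81 — queue <88,89,46>
step 6: e6 enq(94) — queue <88,89,46,94>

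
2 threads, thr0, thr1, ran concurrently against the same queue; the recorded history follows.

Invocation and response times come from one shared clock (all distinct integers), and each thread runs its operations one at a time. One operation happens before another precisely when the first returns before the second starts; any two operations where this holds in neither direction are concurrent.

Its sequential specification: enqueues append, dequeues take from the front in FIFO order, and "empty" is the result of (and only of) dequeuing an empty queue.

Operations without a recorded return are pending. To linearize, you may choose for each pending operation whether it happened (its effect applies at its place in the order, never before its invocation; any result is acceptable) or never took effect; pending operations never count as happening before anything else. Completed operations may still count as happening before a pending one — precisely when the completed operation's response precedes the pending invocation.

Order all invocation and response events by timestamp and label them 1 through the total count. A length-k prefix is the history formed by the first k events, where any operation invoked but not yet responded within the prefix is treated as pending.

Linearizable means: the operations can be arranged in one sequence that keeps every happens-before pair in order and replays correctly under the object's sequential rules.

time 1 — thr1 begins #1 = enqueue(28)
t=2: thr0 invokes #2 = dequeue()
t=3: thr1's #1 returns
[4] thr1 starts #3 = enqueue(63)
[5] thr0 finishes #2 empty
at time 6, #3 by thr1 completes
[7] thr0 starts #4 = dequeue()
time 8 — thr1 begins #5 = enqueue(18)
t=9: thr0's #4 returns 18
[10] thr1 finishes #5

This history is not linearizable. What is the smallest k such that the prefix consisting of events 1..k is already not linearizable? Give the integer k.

events 1..8 are linearizable; a witness order is #2, #1, #3:
1. #2 dequeue() → empty, leaving queue <>
2. #1 enqueue(28), leaving queue <28>
3. #3 enqueue(63), leaving queue <28,63>
with event 9 included (#4 responding at time 9), all real-time-consistent orders fail
completion choices over the 1 pending operation (#5) were checked; none helps
sample order #1, #2, #3, #4 (pending dropped) stalls at step 2 — #2 dequeue() → empty has no legal effect
sample order #1, #3, #2, #4 (pending dropped) stalls at step 3 — #2 dequeue() → empty has no legal effect

9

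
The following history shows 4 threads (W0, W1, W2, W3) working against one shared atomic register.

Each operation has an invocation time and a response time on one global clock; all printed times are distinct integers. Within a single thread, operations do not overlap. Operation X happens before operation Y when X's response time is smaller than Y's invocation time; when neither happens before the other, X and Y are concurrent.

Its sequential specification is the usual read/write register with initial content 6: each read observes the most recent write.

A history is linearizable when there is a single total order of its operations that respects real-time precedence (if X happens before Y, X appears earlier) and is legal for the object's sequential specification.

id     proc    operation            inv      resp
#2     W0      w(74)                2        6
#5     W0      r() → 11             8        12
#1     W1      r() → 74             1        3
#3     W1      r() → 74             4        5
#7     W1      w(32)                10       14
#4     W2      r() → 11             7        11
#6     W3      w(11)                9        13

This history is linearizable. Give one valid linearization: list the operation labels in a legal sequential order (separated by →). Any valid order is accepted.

step 1: #2 w(74) — value 74
step 2: #1 r() → 74 — value 74
step 3: #3 r() → 74 — value 74
step 4: #6 w(11) — value 11
step 5: #4 r() → 11 — value 11
step 6: #5 r() → 11 — value 11
step 7: #7 w(32) — value 32

#2 → #1 → #3 → #6 → #4 → #5 → #7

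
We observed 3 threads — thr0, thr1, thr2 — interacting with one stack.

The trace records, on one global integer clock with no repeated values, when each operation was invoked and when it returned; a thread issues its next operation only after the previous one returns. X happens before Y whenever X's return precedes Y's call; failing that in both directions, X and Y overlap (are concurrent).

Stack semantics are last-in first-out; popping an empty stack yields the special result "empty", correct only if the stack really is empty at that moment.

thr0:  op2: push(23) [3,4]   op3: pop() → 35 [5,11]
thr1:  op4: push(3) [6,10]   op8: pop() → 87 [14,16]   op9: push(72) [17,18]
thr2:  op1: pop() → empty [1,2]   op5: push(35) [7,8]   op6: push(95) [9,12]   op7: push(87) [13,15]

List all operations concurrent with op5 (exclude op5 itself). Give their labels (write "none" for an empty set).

op5 spans [7,8]; an op avoiding the whole window 7..8 is ordered, any other is concurrent
op1 [1,2]: before
op2 [3,4]: before
op3 [5,11]: concurrent
op4 [6,10]: concurrent
op6 [9,12]: after
op7 [13,15]: after
op8 [14,16]: after
op9 [17,18]: after

op3, op4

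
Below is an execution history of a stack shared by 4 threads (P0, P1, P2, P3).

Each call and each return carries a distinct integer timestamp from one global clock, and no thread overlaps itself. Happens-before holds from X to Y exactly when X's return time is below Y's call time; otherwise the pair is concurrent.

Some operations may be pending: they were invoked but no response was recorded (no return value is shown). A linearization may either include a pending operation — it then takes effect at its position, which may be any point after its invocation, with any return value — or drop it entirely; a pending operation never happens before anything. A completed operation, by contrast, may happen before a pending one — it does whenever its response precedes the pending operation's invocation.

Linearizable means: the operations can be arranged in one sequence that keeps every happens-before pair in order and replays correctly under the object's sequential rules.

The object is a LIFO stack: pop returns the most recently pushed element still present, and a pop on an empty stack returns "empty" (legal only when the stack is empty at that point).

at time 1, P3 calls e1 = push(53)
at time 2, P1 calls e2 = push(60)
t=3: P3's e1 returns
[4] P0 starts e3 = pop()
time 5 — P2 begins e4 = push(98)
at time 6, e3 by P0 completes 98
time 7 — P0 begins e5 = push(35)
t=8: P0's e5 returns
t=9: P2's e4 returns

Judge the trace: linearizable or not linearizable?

witness order: e1, e2, e4, e3, e5
after step 1 (e1 push(53)): stack <53>
after step 2 (e2 push(60) (pending, included)): stack <53,60>
after step 3 (e4 push(98)): stack <53,60,98>
after step 4 (e3 pop() → 98): stack <53,60>
after step 5 (e5 push(35)): stack <53,60,35>

linearizable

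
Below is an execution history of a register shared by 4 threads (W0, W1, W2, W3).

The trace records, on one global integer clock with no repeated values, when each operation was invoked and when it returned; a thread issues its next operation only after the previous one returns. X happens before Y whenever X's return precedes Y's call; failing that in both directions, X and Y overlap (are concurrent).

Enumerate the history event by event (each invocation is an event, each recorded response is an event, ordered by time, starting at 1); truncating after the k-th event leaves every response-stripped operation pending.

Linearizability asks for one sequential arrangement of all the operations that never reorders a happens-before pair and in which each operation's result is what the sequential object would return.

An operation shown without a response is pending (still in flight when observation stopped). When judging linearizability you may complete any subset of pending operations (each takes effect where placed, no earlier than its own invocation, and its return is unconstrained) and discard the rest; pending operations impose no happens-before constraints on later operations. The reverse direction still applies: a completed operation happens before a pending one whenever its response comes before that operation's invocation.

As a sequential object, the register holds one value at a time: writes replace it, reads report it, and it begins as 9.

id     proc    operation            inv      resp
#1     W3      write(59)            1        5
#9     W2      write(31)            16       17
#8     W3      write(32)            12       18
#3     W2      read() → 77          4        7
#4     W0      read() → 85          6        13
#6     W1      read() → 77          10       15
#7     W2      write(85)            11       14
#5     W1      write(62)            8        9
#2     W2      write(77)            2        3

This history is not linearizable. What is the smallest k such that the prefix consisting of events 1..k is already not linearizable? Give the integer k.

15

events 1..14 are linearizable; a witness order is #1, #2, #3, #5, #6, #7, #4:
step 1: #1 write(59) — value 59
step 2: #2 write(77) — value 77
step 3: #3 read() → 77 — value 77
step 4: #5 write(62) — value 62
step 5: #6 read() (pending, included) — value 62
step 6: #7 write(85) — value 85
step 7: #4 read() → 85 — value 85
event 15 — #6's response, time 15 — after it, nothing linearizes
including or dropping the 1 pending operation (#8) in any combination fails
one such order, #1, #2, #3, #4, #5, #6, #7 (pending dropped), breaks at step 4 where #4 read() → 85 is illegal
one such order, #1, #2, #3, #4, #5, #7, #6 (pending dropped), breaks at step 4 where #4 read() → 85 is illegal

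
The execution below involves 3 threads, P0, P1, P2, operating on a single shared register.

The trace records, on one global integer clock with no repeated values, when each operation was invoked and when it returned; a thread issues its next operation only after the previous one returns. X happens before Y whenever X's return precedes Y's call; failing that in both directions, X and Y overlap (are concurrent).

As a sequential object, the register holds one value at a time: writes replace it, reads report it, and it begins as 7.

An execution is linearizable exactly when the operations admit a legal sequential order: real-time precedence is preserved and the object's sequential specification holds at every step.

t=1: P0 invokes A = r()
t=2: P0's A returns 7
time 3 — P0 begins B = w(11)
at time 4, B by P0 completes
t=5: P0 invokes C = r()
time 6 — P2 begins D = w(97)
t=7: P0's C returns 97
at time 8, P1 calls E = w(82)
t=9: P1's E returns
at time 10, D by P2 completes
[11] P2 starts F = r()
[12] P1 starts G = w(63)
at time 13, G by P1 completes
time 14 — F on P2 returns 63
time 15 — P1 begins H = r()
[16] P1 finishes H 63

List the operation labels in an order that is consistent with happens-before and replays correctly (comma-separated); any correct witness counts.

A, B, D, C, E, G, F, H

after step 1 (A r() → 7): value 7
after step 2 (B w(11)): value 11
after step 3 (D w(97)): value 97
after step 4 (C r() → 97): value 97
after step 5 (E w(82)): value 82
after step 6 (G w(63)): value 63
after step 7 (F r() → 63): value 63
after step 8 (H r() → 63): value 63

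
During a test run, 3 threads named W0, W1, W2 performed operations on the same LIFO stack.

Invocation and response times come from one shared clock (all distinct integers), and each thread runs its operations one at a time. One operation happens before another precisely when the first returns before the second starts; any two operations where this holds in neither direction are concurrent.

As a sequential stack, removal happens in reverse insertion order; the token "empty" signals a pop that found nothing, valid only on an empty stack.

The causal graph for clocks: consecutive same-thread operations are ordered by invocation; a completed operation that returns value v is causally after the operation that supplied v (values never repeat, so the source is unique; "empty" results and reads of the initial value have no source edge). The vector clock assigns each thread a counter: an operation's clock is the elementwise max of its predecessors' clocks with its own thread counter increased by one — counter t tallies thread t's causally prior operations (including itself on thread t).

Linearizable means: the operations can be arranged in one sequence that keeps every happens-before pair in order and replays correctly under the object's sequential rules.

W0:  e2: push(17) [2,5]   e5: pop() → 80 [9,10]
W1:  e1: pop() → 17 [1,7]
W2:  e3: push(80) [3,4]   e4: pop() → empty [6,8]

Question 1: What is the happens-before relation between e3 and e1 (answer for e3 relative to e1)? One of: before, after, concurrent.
e3 spans [3,4], e1 spans [1,7]
the intervals overlap in both directions

concurrent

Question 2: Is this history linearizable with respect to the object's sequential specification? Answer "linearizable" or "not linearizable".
already the first 8 events (up to e4's response at time 8) admit no linearization; the first 7 still do
no legal order exists: 8 real-time-consistent candidates over 4 completed LIFO stack operations, all rejected
for example e1, e2, e3, e4 fails at step 1: e1 pop() → 17 is not legal there
for example e1, e3, e2, e4 fails at step 1: e1 pop() → 17 is not legal there

not linearizable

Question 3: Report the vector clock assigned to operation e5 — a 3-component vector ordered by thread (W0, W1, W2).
no predecessors for e3 (invoked 3): W2 increments from zero → (0, 0, 1)
no predecessors for e2 (invoked 2): W0 increments from zero → (1, 0, 0)
VC(e4, invoked at 6): max of VC(e3)=(0, 0, 1), then +1 on thread W2 → (0, 0, 2)
VC(e1, invoked at 1): max of VC(e2)=(1, 0, 0), then +1 on thread W1 → (1, 1, 0)
VC(e5, invoked at 9): max of VC(e2)=(1, 0, 0), VC(e3)=(0, 0, 1), then +1 on thread W0 → (2, 0, 1)
target: VC(e5) = (2, 0, 1)

(2, 0, 1)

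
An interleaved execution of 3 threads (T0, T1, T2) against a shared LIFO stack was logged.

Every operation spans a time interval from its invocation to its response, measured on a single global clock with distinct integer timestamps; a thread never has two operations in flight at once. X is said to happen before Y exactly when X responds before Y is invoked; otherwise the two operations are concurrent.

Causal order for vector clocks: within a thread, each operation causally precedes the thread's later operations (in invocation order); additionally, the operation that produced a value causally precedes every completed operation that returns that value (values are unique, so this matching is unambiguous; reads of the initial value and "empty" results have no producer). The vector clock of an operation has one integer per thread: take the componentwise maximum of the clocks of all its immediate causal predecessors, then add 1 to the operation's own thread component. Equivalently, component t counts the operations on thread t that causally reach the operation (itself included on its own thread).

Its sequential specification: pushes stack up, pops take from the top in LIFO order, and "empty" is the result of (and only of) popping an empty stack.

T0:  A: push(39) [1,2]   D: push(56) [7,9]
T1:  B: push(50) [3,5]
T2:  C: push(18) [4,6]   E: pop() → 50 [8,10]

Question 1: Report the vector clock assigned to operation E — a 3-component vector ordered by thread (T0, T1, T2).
invoked at 4, C has no predecessors; its own T2 bump gives (0, 0, 1)
invoked at 3, B has no predecessors; its own T1 bump gives (0, 1, 0)
invoked at 1, A has no predecessors; its own T0 bump gives (1, 0, 0)
invoked at 7, D merges VC(A)=(1, 0, 0) and bumps T0's slot → (2, 0, 0)
invoked at 8, E merges VC(B)=(0, 1, 0), VC(C)=(0, 0, 1) and bumps T2's slot → (0, 1, 2)
target: VC(E) = (0, 1, 2)

(0, 1, 2)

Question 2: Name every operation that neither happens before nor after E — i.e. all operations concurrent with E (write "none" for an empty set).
E spans [8,10]: anything still running between times 8 and 10 counts as concurrent
A [1,2]: before
B [3,5]: before
C [4,6]: before
D [7,9]: concurrent

D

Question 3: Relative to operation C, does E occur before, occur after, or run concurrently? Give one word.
E spans [8,10], C spans [4,6]
resp(C)=6 < inv(E)=8

after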